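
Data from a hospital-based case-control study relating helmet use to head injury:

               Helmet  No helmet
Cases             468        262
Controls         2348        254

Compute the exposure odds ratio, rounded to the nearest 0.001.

0.193

Reading the table with exposure as columns: a = 468 (Helmet, case), b = 2348 (Helmet, non-case), c = 262 (No helmet, case), d = 254.
OR = (a·d)/(b·c) = (468 × 254) / (2348 × 262) = 118872 / 615176 = 0.19323
Exposure is associated with lower odds of head injury (OR = 0.19 < 1).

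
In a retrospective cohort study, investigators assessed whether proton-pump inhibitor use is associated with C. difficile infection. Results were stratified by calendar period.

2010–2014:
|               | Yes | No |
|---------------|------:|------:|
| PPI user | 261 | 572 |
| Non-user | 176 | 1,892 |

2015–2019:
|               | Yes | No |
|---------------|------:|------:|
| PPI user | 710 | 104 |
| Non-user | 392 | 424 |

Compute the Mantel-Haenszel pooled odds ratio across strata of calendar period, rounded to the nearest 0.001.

5.944

OR_MH = Σ(aᵢdᵢ/nᵢ) / Σ(bᵢcᵢ/nᵢ), where nᵢ is the stratum total.
Stratum 1 (2010–2014): n = 2901; a·d/n = 261·1892/2901 = 170.2213; b·c/n = 572·176/2901 = 34.7025
Stratum 2 (2015–2019): n = 1630; a·d/n = 710·424/1630 = 184.6871; b·c/n = 104·392/1630 = 25.0110
OR_MH = (170.2213 + 184.6871) / (34.7025 + 25.0110) = 354.9084 / 59.7136 = 5.94351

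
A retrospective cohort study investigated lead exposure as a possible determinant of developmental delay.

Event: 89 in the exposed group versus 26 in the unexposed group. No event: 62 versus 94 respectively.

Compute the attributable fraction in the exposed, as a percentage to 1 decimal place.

63.2

From the description: a = 89, b = 62, c = 26, d = 94.
Risk in exposed = 89/151 = 0.58940; risk in unexposed = 26/120 = 0.21667.
RR = 0.58940/0.21667 = 2.72033
AR% = (RR − 1)/RR × 100 = (2.72033 − 1)/2.72033 × 100 = 63.2397%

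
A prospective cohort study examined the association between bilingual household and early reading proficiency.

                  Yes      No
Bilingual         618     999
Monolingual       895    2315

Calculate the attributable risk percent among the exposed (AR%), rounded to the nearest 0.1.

Cells: a = 618, b = 999, c = 895, d = 2315.
Risk in exposed = 618/1617 = 0.38219; risk in unexposed = 895/3210 = 0.27882.
RR = 0.38219/0.27882 = 1.37076
AR% = (RR − 1)/RR × 100 = (1.37076 − 1)/1.37076 × 100 = 27.0476%

27.0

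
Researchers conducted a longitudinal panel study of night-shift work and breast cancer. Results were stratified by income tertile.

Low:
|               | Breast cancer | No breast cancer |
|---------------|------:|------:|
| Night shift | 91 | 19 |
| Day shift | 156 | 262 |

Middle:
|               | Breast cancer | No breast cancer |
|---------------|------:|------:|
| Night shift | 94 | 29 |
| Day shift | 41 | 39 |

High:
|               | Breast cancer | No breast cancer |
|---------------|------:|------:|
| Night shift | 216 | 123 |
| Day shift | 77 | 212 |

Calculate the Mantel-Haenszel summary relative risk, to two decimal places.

RR_MH = Σ(aᵢ·n₀ᵢ/nᵢ) / Σ(cᵢ·n₁ᵢ/nᵢ), with n₁ᵢ = aᵢ+bᵢ (exposed), n₀ᵢ = cᵢ+dᵢ (unexposed), nᵢ = n₁ᵢ+n₀ᵢ.
Stratum 1 (Low): n₁ = 110, n₀ = 418, n = 528; a·n₀/n = 91·418/528 = 72.0417; c·n₁/n = 156·110/528 = 32.5000
Stratum 2 (Middle): n₁ = 123, n₀ = 80, n = 203; a·n₀/n = 94·80/203 = 37.0443; c·n₁/n = 41·123/203 = 24.8424
Stratum 3 (High): n₁ = 339, n₀ = 289, n = 628; a·n₀/n = 216·289/628 = 99.4013; c·n₁/n = 77·339/628 = 41.5653
RR_MH = (72.0417 + 37.0443 + 99.4013) / (32.5000 + 24.8424 + 41.5653) = 208.4873 / 98.9077 = 2.10790

2.11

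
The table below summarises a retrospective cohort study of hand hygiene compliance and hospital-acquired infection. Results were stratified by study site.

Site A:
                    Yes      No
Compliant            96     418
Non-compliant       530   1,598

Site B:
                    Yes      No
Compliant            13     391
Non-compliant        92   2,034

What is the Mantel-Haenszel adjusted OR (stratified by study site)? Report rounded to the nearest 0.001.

0.699

OR_MH = Σ(aᵢdᵢ/nᵢ) / Σ(bᵢcᵢ/nᵢ), where nᵢ is the stratum total.
Stratum 1 (Site A): n = 2642; a·d/n = 96·1598/2642 = 58.0651; b·c/n = 418·530/2642 = 83.8531
Stratum 2 (Site B): n = 2530; a·d/n = 13·2034/2530 = 10.4514; b·c/n = 391·92/2530 = 14.2182
OR_MH = (58.0651 + 10.4514) / (83.8531 + 14.2182) = 68.5165 / 98.0713 = 0.69864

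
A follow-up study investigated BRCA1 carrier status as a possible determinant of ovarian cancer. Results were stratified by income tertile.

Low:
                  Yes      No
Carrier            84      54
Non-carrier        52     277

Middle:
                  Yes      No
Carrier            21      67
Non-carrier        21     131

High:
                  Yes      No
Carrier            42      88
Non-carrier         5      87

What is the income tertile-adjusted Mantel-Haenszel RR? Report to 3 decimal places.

RR_MH = Σ(aᵢ·n₀ᵢ/nᵢ) / Σ(cᵢ·n₁ᵢ/nᵢ), with n₁ᵢ = aᵢ+bᵢ (exposed), n₀ᵢ = cᵢ+dᵢ (unexposed), nᵢ = n₁ᵢ+n₀ᵢ.
Stratum 1 (Low): n₁ = 138, n₀ = 329, n = 467; a·n₀/n = 84·329/467 = 59.1777; c·n₁/n = 52·138/467 = 15.3662
Stratum 2 (Middle): n₁ = 88, n₀ = 152, n = 240; a·n₀/n = 21·152/240 = 13.3000; c·n₁/n = 21·88/240 = 7.7000
Stratum 3 (High): n₁ = 130, n₀ = 92, n = 222; a·n₀/n = 42·92/222 = 17.4054; c·n₁/n = 5·130/222 = 2.9279
RR_MH = (59.1777 + 13.3000 + 17.4054) / (15.3662 + 7.7000 + 2.9279) = 89.8831 / 25.9941 = 3.45783

3.458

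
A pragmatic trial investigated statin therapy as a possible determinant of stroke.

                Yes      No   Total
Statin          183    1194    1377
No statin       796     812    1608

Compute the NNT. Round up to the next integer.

Risk in treated group = 183/1377 = 0.13290; risk in control = 796/1608 = 0.49502.
Absolute risk reduction = 0.49502 − 0.13290 = 0.36213
NNT = 1 / ARR = 1 / 0.36213 = 2.761 → round up → 3

3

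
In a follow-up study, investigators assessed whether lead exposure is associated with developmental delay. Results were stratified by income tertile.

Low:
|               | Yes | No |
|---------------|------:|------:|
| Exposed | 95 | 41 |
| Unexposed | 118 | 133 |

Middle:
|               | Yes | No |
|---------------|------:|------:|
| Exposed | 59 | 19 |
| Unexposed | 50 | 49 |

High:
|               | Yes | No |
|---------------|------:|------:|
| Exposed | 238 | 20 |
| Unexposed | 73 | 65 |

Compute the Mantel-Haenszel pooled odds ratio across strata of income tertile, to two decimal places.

4.08

OR_MH = Σ(aᵢdᵢ/nᵢ) / Σ(bᵢcᵢ/nᵢ), where nᵢ is the stratum total.
Stratum 1 (Low): n = 387; a·d/n = 95·133/387 = 32.6486; b·c/n = 41·118/387 = 12.5013
Stratum 2 (Middle): n = 177; a·d/n = 59·49/177 = 16.3333; b·c/n = 19·50/177 = 5.3672
Stratum 3 (High): n = 396; a·d/n = 238·65/396 = 39.0657; b·c/n = 20·73/396 = 3.6869
OR_MH = (32.6486 + 16.3333 + 39.0657) / (12.5013 + 5.3672 + 3.6869) = 88.0476 / 21.5554 = 4.08471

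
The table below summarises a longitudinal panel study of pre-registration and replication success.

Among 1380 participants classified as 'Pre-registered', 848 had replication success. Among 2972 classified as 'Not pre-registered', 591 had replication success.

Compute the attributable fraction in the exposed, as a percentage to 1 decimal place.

From the description: a = 848, b = 532, c = 591, d = 2381.
Risk in exposed = 848/1380 = 0.61449; risk in unexposed = 591/2972 = 0.19886.
RR = 0.61449/0.19886 = 3.09014
AR% = (RR − 1)/RR × 100 = (3.09014 − 1)/3.09014 × 100 = 67.6390%

67.6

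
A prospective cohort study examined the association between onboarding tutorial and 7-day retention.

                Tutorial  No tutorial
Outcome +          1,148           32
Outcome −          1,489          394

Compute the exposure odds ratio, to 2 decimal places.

9.49

Reading the table with exposure as columns: a = 1148 (Tutorial, case), b = 1489 (Tutorial, non-case), c = 32 (No tutorial, case), d = 394.
OR = (a·d)/(b·c) = (1148 × 394) / (1489 × 32) = 452312 / 47648 = 9.49278
The odds of 7-day retention are about 9.49 times as high in the tutorial group.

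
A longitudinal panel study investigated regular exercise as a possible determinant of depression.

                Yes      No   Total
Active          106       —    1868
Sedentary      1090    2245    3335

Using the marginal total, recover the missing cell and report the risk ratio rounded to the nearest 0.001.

The missing cell is in the exposed row: 1868 − 106 = 1762.
So a = 106, b = 1762, c = 1090, d = 2245.
RR = [a/(a+b)] / [c/(c+d)] = (106/1868) / (1090/3335) = 0.05675/0.32684 = 0.17362

0.174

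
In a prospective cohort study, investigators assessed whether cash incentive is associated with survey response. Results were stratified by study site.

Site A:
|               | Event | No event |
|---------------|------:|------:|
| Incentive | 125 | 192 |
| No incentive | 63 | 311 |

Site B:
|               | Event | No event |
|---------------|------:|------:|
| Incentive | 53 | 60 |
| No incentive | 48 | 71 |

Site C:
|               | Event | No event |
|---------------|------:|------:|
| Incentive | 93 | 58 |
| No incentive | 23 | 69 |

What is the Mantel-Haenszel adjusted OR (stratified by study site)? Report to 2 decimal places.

OR_MH = Σ(aᵢdᵢ/nᵢ) / Σ(bᵢcᵢ/nᵢ), where nᵢ is the stratum total.
Stratum 1 (Site A): n = 691; a·d/n = 125·311/691 = 56.2590; b·c/n = 192·63/691 = 17.5051
Stratum 2 (Site B): n = 232; a·d/n = 53·71/232 = 16.2198; b·c/n = 60·48/232 = 12.4138
Stratum 3 (Site C): n = 243; a·d/n = 93·69/243 = 26.4074; b·c/n = 58·23/243 = 5.4897
OR_MH = (56.2590 + 16.2198 + 26.4074) / (17.5051 + 12.4138 + 5.4897) = 98.8863 / 35.4086 = 2.79272

2.79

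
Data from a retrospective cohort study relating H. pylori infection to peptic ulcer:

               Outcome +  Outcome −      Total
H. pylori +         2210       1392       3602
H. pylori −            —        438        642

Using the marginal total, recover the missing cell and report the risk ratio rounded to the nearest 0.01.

1.93

The missing cell is in the unexposed row: 642 − 438 = 204.
So a = 2210, b = 1392, c = 204, d = 438.
RR = [a/(a+b)] / [c/(c+d)] = (2210/3602) / (204/642) = 0.61355/0.31776 = 1.93087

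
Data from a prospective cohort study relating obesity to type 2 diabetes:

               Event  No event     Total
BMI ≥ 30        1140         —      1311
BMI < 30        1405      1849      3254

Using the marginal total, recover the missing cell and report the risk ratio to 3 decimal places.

2.014

The missing cell is in the exposed row: 1311 − 1140 = 171.
So a = 1140, b = 171, c = 1405, d = 1849.
RR = [a/(a+b)] / [c/(c+d)] = (1140/1311) / (1405/3254) = 0.86957/0.43178 = 2.01393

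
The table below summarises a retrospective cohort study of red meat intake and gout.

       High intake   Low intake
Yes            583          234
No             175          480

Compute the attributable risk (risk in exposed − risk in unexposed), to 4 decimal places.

0.4414

Reading the table with exposure as columns: a = 583 (High intake, case), b = 175 (High intake, non-case), c = 234 (Low intake, case), d = 480.
Risk in exposed = 583/758 = 0.769129; risk in unexposed = 234/714 = 0.327731.
Risk difference = 0.769129 − 0.327731 = 0.441398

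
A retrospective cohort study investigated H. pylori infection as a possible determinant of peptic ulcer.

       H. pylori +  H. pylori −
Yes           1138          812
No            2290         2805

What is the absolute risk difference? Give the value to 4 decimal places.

0.1075

Reading the table with exposure as columns: a = 1138 (H. pylori +, case), b = 2290 (H. pylori +, non-case), c = 812 (H. pylori −, case), d = 2805.
Risk in exposed = 1138/3428 = 0.331972; risk in unexposed = 812/3617 = 0.224495.
Risk difference = 0.331972 − 0.224495 = 0.107477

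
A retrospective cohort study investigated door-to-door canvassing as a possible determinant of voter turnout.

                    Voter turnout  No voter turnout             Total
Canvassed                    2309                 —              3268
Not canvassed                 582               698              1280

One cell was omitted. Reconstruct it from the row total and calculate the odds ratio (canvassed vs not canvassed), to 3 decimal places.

The missing cell is in the exposed row: 3268 − 2309 = 959.
So a = 2309, b = 959, c = 582, d = 698.
OR = (a·d)/(b·c) = (2309 × 698) / (959 × 582) = 1611682 / 558138 = 2.88760

2.888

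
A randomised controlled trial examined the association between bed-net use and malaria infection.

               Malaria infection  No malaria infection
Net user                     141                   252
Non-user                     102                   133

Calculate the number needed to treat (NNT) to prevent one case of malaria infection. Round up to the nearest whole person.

Risk in treated group = 141/393 = 0.35878; risk in control = 102/235 = 0.43404.
Absolute risk reduction = 0.43404 − 0.35878 = 0.07526
NNT = 1 / ARR = 1 / 0.07526 = 13.287 → round up → 14

14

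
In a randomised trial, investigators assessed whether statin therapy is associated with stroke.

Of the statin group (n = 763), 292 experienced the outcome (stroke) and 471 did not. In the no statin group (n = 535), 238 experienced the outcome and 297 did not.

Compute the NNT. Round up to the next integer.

Risk in treated group = 292/763 = 0.38270; risk in control = 238/535 = 0.44486.
Absolute risk reduction = 0.44486 − 0.38270 = 0.06216
NNT = 1 / ARR = 1 / 0.06216 = 16.088 → round up → 17

17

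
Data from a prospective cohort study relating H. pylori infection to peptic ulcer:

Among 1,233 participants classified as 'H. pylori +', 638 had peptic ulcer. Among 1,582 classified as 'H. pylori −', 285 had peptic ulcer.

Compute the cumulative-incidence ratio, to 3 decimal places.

From the description: a = 638, b = 595, c = 285, d = 1297.
Risk in exposed = 638/1233 = 0.51744; risk in unexposed = 285/1582 = 0.18015.
RR = 0.51744 / 0.18015 = 2.87223
The risk among the exposed is 2.87 times that among the unexposed.

2.872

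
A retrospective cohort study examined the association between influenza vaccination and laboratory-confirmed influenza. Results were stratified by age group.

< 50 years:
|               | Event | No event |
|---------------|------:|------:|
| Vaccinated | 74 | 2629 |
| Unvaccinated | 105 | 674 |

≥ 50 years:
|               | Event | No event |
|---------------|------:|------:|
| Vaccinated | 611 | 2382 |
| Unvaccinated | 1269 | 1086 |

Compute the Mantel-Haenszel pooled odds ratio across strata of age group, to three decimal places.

OR_MH = Σ(aᵢdᵢ/nᵢ) / Σ(bᵢcᵢ/nᵢ), where nᵢ is the stratum total.
Stratum 1 (< 50 years): n = 3482; a·d/n = 74·674/3482 = 14.3240; b·c/n = 2629·105/3482 = 79.2777
Stratum 2 (≥ 50 years): n = 5348; a·d/n = 611·1086/5348 = 124.0737; b·c/n = 2382·1269/5348 = 565.2128
OR_MH = (14.3240 + 124.0737) / (79.2777 + 565.2128) = 138.3976 / 644.4905 = 0.21474

0.215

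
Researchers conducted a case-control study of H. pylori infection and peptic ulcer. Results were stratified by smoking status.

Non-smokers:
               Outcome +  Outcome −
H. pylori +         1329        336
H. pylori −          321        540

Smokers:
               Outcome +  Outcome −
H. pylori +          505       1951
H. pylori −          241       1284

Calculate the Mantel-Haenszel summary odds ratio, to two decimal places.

2.78

OR_MH = Σ(aᵢdᵢ/nᵢ) / Σ(bᵢcᵢ/nᵢ), where nᵢ is the stratum total.
Stratum 1 (Non-smokers): n = 2526; a·d/n = 1329·540/2526 = 284.1093; b·c/n = 336·321/2526 = 42.6983
Stratum 2 (Smokers): n = 3981; a·d/n = 505·1284/3981 = 162.8787; b·c/n = 1951·241/3981 = 118.1088
OR_MH = (284.1093 + 162.8787) / (42.6983 + 118.1088) = 446.9879 / 160.8071 = 2.77965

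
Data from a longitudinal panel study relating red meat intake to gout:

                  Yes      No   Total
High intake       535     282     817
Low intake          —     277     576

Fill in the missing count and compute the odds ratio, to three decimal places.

1.758

The missing cell is in the unexposed row: 576 − 277 = 299.
So a = 535, b = 282, c = 299, d = 277.
OR = (a·d)/(b·c) = (535 × 277) / (282 × 299) = 148195 / 84318 = 1.75757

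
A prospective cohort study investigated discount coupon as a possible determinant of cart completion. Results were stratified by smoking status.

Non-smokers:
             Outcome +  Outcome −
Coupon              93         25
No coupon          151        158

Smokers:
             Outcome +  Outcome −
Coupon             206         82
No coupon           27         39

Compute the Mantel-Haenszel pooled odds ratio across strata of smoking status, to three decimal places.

3.783

OR_MH = Σ(aᵢdᵢ/nᵢ) / Σ(bᵢcᵢ/nᵢ), where nᵢ is the stratum total.
Stratum 1 (Non-smokers): n = 427; a·d/n = 93·158/427 = 34.4122; b·c/n = 25·151/427 = 8.8407
Stratum 2 (Smokers): n = 354; a·d/n = 206·39/354 = 22.6949; b·c/n = 82·27/354 = 6.2542
OR_MH = (34.4122 + 22.6949) / (8.8407 + 6.2542) = 57.1071 / 15.0950 = 3.78318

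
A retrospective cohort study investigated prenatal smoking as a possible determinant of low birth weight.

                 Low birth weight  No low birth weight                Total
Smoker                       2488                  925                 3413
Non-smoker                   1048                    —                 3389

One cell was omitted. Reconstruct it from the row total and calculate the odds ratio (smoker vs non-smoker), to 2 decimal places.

The missing cell is in the unexposed row: 3389 − 1048 = 2341.
So a = 2488, b = 925, c = 1048, d = 2341.
OR = (a·d)/(b·c) = (2488 × 2341) / (925 × 1048) = 5824408 / 969400 = 6.00826

6.01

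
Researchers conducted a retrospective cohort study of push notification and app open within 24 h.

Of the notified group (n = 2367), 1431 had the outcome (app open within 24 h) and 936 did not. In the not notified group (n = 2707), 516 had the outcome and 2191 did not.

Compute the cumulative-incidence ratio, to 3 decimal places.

3.172

From the description: a = 1431, b = 936, c = 516, d = 2191.
Risk in exposed = 1431/2367 = 0.60456; risk in unexposed = 516/2707 = 0.19062.
RR = 0.60456 / 0.19062 = 3.17161
The risk among the exposed is 3.17 times that among the unexposed.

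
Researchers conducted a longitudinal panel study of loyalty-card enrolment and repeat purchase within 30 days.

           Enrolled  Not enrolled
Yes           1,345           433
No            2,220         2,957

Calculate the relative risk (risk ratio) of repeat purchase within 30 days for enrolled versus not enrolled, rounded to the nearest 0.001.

Reading the table with exposure as columns: a = 1345 (Enrolled, case), b = 2220 (Enrolled, non-case), c = 433 (Not enrolled, case), d = 2957.
Risk in exposed = 1345/3565 = 0.37728; risk in unexposed = 433/3390 = 0.12773.
RR = 0.37728 / 0.12773 = 2.95376
The risk among the exposed is 2.95 times that among the unexposed.

2.954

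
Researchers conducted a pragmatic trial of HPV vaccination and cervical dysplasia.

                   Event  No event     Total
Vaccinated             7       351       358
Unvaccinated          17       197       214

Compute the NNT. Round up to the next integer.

Risk in treated group = 7/358 = 0.01955; risk in control = 17/214 = 0.07944.
Absolute risk reduction = 0.07944 − 0.01955 = 0.05989
NNT = 1 / ARR = 1 / 0.05989 = 16.698 → round up → 17

17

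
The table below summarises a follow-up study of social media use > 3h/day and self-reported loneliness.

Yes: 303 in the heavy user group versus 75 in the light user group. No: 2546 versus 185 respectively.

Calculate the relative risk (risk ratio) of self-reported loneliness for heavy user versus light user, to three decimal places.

0.369

From the description: a = 303, b = 2546, c = 75, d = 185.
Risk in exposed = 303/2849 = 0.10635; risk in unexposed = 75/260 = 0.28846.
RR = 0.10635 / 0.28846 = 0.36869
The risk is 63% lower among the exposed than among the unexposed.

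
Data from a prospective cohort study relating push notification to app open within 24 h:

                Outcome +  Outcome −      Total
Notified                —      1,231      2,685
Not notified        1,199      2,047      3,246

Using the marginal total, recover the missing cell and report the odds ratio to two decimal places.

The missing cell is in the exposed row: 2685 − 1231 = 1454.
So a = 1454, b = 1231, c = 1199, d = 2047.
OR = (a·d)/(b·c) = (1454 × 2047) / (1231 × 1199) = 2976338 / 1475969 = 2.01653

2.02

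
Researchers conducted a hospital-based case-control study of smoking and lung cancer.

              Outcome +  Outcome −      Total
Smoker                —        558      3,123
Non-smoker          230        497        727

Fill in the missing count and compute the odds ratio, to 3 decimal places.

The missing cell is in the exposed row: 3123 − 558 = 2565.
So a = 2565, b = 558, c = 230, d = 497.
OR = (a·d)/(b·c) = (2565 × 497) / (558 × 230) = 1274805 / 128340 = 9.93303

9.933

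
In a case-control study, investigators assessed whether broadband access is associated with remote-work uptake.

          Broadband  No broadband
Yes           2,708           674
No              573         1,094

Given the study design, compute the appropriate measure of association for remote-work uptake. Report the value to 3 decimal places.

7.671

Reading the table with exposure as columns: a = 2708 (Broadband, case), b = 573 (Broadband, non-case), c = 674 (No broadband, case), d = 1094.
This is a case-control study: participants were sampled on outcome status, so risks in the source population cannot be estimated directly — relative risk is not valid here. The odds ratio is the appropriate measure.
OR = (a·d)/(b·c) = (2708 × 1094) / (573 × 674) = 2962552 / 386202 = 7.67099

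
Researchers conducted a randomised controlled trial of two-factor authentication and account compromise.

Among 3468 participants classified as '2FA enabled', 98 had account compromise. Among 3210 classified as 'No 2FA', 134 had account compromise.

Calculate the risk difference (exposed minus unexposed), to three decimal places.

From the description: a = 98, b = 3370, c = 134, d = 3076.
Risk in exposed = 98/3468 = 0.028258; risk in unexposed = 134/3210 = 0.041745.
Risk difference = 0.028258 − 0.041745 = -0.013486

-0.013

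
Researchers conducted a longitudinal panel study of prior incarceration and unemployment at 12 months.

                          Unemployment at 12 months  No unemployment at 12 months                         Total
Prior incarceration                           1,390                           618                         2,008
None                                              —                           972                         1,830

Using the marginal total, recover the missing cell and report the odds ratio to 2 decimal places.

The missing cell is in the unexposed row: 1830 − 972 = 858.
So a = 1390, b = 618, c = 858, d = 972.
OR = (a·d)/(b·c) = (1390 × 972) / (618 × 858) = 1351080 / 530244 = 2.54803

2.55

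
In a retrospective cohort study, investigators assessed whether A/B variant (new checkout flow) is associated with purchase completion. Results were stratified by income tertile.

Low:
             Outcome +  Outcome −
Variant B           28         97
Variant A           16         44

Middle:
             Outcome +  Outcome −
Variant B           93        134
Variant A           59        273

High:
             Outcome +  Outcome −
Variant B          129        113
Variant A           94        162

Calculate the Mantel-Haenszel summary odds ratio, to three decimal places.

OR_MH = Σ(aᵢdᵢ/nᵢ) / Σ(bᵢcᵢ/nᵢ), where nᵢ is the stratum total.
Stratum 1 (Low): n = 185; a·d/n = 28·44/185 = 6.6595; b·c/n = 97·16/185 = 8.3892
Stratum 2 (Middle): n = 559; a·d/n = 93·273/559 = 45.4186; b·c/n = 134·59/559 = 14.1431
Stratum 3 (High): n = 498; a·d/n = 129·162/498 = 41.9639; b·c/n = 113·94/498 = 21.3293
OR_MH = (6.6595 + 45.4186 + 41.9639) / (8.3892 + 14.1431 + 21.3293) = 94.0419 / 43.8616 = 2.14406

2.144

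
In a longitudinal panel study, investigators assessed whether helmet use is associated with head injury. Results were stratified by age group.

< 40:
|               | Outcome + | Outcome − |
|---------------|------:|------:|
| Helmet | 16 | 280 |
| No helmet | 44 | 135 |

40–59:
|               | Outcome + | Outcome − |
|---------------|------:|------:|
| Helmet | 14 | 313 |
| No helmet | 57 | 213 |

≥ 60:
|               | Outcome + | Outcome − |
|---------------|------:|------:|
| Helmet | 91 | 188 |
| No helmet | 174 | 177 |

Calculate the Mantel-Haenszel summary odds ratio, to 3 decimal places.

0.326

OR_MH = Σ(aᵢdᵢ/nᵢ) / Σ(bᵢcᵢ/nᵢ), where nᵢ is the stratum total.
Stratum 1 (< 40): n = 475; a·d/n = 16·135/475 = 4.5474; b·c/n = 280·44/475 = 25.9368
Stratum 2 (40–59): n = 597; a·d/n = 14·213/597 = 4.9950; b·c/n = 313·57/597 = 29.8844
Stratum 3 (≥ 60): n = 630; a·d/n = 91·177/630 = 25.5667; b·c/n = 188·174/630 = 51.9238
OR_MH = (4.5474 + 4.9950 + 25.5667) / (25.9368 + 29.8844 + 51.9238) = 35.1090 / 107.7451 = 0.32585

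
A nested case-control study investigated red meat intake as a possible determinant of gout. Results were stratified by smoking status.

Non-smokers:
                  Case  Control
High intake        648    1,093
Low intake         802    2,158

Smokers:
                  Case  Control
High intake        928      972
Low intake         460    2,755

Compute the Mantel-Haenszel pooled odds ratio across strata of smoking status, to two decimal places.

OR_MH = Σ(aᵢdᵢ/nᵢ) / Σ(bᵢcᵢ/nᵢ), where nᵢ is the stratum total.
Stratum 1 (Non-smokers): n = 4701; a·d/n = 648·2158/4701 = 297.4652; b·c/n = 1093·802/4701 = 186.4680
Stratum 2 (Smokers): n = 5115; a·d/n = 928·2755/5115 = 499.8319; b·c/n = 972·460/5115 = 87.4135
OR_MH = (297.4652 + 499.8319) / (186.4680 + 87.4135) = 797.2971 / 273.8815 = 2.91110

2.91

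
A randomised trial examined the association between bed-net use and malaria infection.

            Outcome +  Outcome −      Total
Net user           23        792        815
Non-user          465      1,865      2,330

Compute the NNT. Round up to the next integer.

6

Risk in treated group = 23/815 = 0.02822; risk in control = 465/2330 = 0.19957.
Absolute risk reduction = 0.19957 − 0.02822 = 0.17135
NNT = 1 / ARR = 1 / 0.17135 = 5.836 → round up → 6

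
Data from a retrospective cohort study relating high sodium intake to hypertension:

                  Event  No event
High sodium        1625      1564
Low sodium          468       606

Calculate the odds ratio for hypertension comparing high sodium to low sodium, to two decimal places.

1.35

Cells: a = 1625, b = 1564, c = 468, d = 606.
OR = (a·d)/(b·c) = (1625 × 606) / (1564 × 468) = 984750 / 731952 = 1.34538
The odds of hypertension are about 1.35 times as high in the high sodium group.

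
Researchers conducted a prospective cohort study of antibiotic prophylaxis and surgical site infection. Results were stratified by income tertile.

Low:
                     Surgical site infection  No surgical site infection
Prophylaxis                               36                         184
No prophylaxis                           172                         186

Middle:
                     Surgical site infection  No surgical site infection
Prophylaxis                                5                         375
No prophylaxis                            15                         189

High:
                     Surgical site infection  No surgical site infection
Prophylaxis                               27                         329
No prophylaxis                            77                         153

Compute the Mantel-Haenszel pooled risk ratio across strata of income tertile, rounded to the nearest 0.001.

0.284

RR_MH = Σ(aᵢ·n₀ᵢ/nᵢ) / Σ(cᵢ·n₁ᵢ/nᵢ), with n₁ᵢ = aᵢ+bᵢ (exposed), n₀ᵢ = cᵢ+dᵢ (unexposed), nᵢ = n₁ᵢ+n₀ᵢ.
Stratum 1 (Low): n₁ = 220, n₀ = 358, n = 578; a·n₀/n = 36·358/578 = 22.2976; c·n₁/n = 172·220/578 = 65.4671
Stratum 2 (Middle): n₁ = 380, n₀ = 204, n = 584; a·n₀/n = 5·204/584 = 1.7466; c·n₁/n = 15·380/584 = 9.7603
Stratum 3 (High): n₁ = 356, n₀ = 230, n = 586; a·n₀/n = 27·230/586 = 10.5973; c·n₁/n = 77·356/586 = 46.7782
RR_MH = (22.2976 + 1.7466 + 10.5973) / (65.4671 + 9.7603 + 46.7782) = 34.6414 / 122.0056 = 0.28393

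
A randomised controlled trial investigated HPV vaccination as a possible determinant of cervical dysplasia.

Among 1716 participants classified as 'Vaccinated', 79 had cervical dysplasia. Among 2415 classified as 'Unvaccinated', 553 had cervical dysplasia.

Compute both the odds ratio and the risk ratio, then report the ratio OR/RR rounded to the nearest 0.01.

From the description: a = 79, b = 1637, c = 553, d = 1862.
OR = (79·1862)/(1637·553) = 147098/905261 = 0.16249
Risk in exposed = 79/1716 = 0.04604; risk in unexposed = 553/2415 = 0.22899; RR = 0.20105
OR/RR = 0.16249 / 0.20105 = 0.80822
The outcome is not rare, so the OR lies further from 1 than the RR.

0.81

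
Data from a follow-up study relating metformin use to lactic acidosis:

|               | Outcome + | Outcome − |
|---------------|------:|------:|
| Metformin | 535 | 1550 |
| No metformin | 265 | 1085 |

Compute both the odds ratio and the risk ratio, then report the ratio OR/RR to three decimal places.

1.081

Cells: a = 535, b = 1550, c = 265, d = 1085.
OR = (535·1085)/(1550·265) = 580475/410750 = 1.41321
Risk in exposed = 535/2085 = 0.25659; risk in unexposed = 265/1350 = 0.19630; RR = 1.30718
OR/RR = 1.41321 / 1.30718 = 1.08111
The outcome is not rare, so the OR lies further from 1 than the RR.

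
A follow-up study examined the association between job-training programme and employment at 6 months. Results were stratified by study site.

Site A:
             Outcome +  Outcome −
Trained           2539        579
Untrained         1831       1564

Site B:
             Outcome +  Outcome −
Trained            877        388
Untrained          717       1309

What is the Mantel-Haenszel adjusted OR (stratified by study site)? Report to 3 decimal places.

OR_MH = Σ(aᵢdᵢ/nᵢ) / Σ(bᵢcᵢ/nᵢ), where nᵢ is the stratum total.
Stratum 1 (Site A): n = 6513; a·d/n = 2539·1564/6513 = 609.7031; b·c/n = 579·1831/6513 = 162.7743
Stratum 2 (Site B): n = 3291; a·d/n = 877·1309/3291 = 348.8280; b·c/n = 388·717/3291 = 84.5324
OR_MH = (609.7031 + 348.8280) / (162.7743 + 84.5324) = 958.5311 / 247.3067 = 3.87588

3.876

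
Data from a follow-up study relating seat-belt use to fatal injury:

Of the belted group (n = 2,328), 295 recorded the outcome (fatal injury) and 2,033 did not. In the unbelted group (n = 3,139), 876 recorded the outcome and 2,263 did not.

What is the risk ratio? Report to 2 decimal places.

From the description: a = 295, b = 2033, c = 876, d = 2263.
Risk in exposed = 295/2328 = 0.12672; risk in unexposed = 876/3139 = 0.27907.
RR = 0.12672 / 0.27907 = 0.45407
The risk is 55% lower among the exposed than among the unexposed.

0.45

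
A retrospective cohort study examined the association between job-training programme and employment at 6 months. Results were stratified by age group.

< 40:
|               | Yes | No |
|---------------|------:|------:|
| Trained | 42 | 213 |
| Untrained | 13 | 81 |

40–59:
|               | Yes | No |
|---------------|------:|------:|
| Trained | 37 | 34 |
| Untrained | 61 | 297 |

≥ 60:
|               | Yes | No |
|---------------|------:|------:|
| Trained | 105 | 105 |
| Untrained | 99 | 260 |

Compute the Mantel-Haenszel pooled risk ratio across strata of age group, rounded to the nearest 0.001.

1.932

RR_MH = Σ(aᵢ·n₀ᵢ/nᵢ) / Σ(cᵢ·n₁ᵢ/nᵢ), with n₁ᵢ = aᵢ+bᵢ (exposed), n₀ᵢ = cᵢ+dᵢ (unexposed), nᵢ = n₁ᵢ+n₀ᵢ.
Stratum 1 (< 40): n₁ = 255, n₀ = 94, n = 349; a·n₀/n = 42·94/349 = 11.3123; c·n₁/n = 13·255/349 = 9.4986
Stratum 2 (40–59): n₁ = 71, n₀ = 358, n = 429; a·n₀/n = 37·358/429 = 30.8765; c·n₁/n = 61·71/429 = 10.0956
Stratum 3 (≥ 60): n₁ = 210, n₀ = 359, n = 569; a·n₀/n = 105·359/569 = 66.2478; c·n₁/n = 99·210/569 = 36.5378
RR_MH = (11.3123 + 30.8765 + 66.2478) / (9.4986 + 10.0956 + 36.5378) = 108.4366 / 56.1319 = 1.93182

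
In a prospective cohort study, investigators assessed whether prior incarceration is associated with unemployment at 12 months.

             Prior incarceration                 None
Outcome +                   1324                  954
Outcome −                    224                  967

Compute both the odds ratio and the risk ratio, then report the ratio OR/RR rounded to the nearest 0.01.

Reading the table with exposure as columns: a = 1324 (Prior incarceration, case), b = 224 (Prior incarceration, non-case), c = 954 (None, case), d = 967.
OR = (1324·967)/(224·954) = 1280308/213696 = 5.99126
Risk in exposed = 1324/1548 = 0.85530; risk in unexposed = 954/1921 = 0.49662; RR = 1.72225
OR/RR = 5.99126 / 1.72225 = 3.47874
The outcome is not rare, so the OR lies further from 1 than the RR.

3.48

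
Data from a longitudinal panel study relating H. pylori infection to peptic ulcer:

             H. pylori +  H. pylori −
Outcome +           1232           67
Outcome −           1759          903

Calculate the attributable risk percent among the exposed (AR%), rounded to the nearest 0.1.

83.2

Reading the table with exposure as columns: a = 1232 (H. pylori +, case), b = 1759 (H. pylori +, non-case), c = 67 (H. pylori −, case), d = 903.
Risk in exposed = 1232/2991 = 0.41190; risk in unexposed = 67/970 = 0.06907.
RR = 0.41190/0.06907 = 5.96336
AR% = (RR − 1)/RR × 100 = (5.96336 − 1)/5.96336 × 100 = 83.2309%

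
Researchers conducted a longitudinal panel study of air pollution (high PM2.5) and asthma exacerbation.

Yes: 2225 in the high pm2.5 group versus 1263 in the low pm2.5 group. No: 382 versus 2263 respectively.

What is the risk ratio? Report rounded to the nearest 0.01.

2.38

From the description: a = 2225, b = 382, c = 1263, d = 2263.
Risk in exposed = 2225/2607 = 0.85347; risk in unexposed = 1263/3526 = 0.35820.
RR = 0.85347 / 0.35820 = 2.38269
The risk among the exposed is 2.38 times that among the unexposed.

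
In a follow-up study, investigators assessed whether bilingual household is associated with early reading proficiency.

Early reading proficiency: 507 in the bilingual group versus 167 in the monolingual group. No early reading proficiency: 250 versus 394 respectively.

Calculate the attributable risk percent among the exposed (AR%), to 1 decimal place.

55.6

From the description: a = 507, b = 250, c = 167, d = 394.
Risk in exposed = 507/757 = 0.66975; risk in unexposed = 167/561 = 0.29768.
RR = 0.66975/0.29768 = 2.24988
AR% = (RR − 1)/RR × 100 = (2.24988 − 1)/2.24988 × 100 = 55.5531%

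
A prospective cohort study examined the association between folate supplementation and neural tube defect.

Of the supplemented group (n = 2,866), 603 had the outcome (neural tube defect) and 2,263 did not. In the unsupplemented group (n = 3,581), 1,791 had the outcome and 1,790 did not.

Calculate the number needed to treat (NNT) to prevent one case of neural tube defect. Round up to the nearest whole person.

Risk in treated group = 603/2866 = 0.21040; risk in control = 1791/3581 = 0.50014.
Absolute risk reduction = 0.50014 − 0.21040 = 0.28974
NNT = 1 / ARR = 1 / 0.28974 = 3.451 → round up → 4

4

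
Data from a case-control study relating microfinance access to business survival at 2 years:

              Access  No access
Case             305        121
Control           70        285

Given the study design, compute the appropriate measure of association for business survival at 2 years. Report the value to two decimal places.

10.26

Reading the table with exposure as columns: a = 305 (Access, case), b = 70 (Access, non-case), c = 121 (No access, case), d = 285.
This is a case-control study: participants were sampled on outcome status, so risks in the source population cannot be estimated directly — relative risk is not valid here. The odds ratio is the appropriate measure.
OR = (a·d)/(b·c) = (305 × 285) / (70 × 121) = 86925 / 8470 = 10.26269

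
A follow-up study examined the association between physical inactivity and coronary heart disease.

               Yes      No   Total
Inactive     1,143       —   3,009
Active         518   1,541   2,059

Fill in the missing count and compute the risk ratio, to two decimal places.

The missing cell is in the exposed row: 3009 − 1143 = 1866.
So a = 1143, b = 1866, c = 518, d = 1541.
RR = [a/(a+b)] / [c/(c+d)] = (1143/3009) / (518/2059) = 0.37986/0.25158 = 1.50991

1.51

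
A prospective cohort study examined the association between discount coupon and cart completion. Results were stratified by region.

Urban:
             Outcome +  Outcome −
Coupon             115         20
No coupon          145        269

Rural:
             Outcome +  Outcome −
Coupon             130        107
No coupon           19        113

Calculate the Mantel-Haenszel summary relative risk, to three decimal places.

RR_MH = Σ(aᵢ·n₀ᵢ/nᵢ) / Σ(cᵢ·n₁ᵢ/nᵢ), with n₁ᵢ = aᵢ+bᵢ (exposed), n₀ᵢ = cᵢ+dᵢ (unexposed), nᵢ = n₁ᵢ+n₀ᵢ.
Stratum 1 (Urban): n₁ = 135, n₀ = 414, n = 549; a·n₀/n = 115·414/549 = 86.7213; c·n₁/n = 145·135/549 = 35.6557
Stratum 2 (Rural): n₁ = 237, n₀ = 132, n = 369; a·n₀/n = 130·132/369 = 46.5041; c·n₁/n = 19·237/369 = 12.2033
RR_MH = (86.7213 + 46.5041) / (35.6557 + 12.2033) = 133.2254 / 47.8590 = 2.78371

2.784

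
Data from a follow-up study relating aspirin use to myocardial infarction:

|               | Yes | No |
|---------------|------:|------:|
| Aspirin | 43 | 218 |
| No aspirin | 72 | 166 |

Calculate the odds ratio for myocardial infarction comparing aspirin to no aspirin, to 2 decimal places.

Cells: a = 43, b = 218, c = 72, d = 166.
OR = (a·d)/(b·c) = (43 × 166) / (218 × 72) = 7138 / 15696 = 0.45477
Exposure is associated with lower odds of myocardial infarction (OR = 0.45 < 1).

0.45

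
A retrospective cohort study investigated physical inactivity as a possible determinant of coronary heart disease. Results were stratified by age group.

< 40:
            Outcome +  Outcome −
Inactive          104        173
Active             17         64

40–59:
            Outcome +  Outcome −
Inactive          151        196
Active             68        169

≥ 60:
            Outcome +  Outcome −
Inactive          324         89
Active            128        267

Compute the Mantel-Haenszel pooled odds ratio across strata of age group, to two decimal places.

OR_MH = Σ(aᵢdᵢ/nᵢ) / Σ(bᵢcᵢ/nᵢ), where nᵢ is the stratum total.
Stratum 1 (< 40): n = 358; a·d/n = 104·64/358 = 18.5922; b·c/n = 173·17/358 = 8.2151
Stratum 2 (40–59): n = 584; a·d/n = 151·169/584 = 43.6969; b·c/n = 196·68/584 = 22.8219
Stratum 3 (≥ 60): n = 808; a·d/n = 324·267/808 = 107.0644; b·c/n = 89·128/808 = 14.0990
OR_MH = (18.5922 + 43.6969 + 107.0644) / (8.2151 + 22.8219 + 14.0990) = 169.3535 / 45.1360 = 3.75207

3.75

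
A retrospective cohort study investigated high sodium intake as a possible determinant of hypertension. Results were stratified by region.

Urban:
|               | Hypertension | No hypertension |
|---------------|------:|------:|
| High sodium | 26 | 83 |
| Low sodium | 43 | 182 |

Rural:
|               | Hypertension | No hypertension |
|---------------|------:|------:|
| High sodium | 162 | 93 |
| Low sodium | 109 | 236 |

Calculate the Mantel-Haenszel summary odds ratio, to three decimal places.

2.824

OR_MH = Σ(aᵢdᵢ/nᵢ) / Σ(bᵢcᵢ/nᵢ), where nᵢ is the stratum total.
Stratum 1 (Urban): n = 334; a·d/n = 26·182/334 = 14.1677; b·c/n = 83·43/334 = 10.6856
Stratum 2 (Rural): n = 600; a·d/n = 162·236/600 = 63.7200; b·c/n = 93·109/600 = 16.8950
OR_MH = (14.1677 + 63.7200) / (10.6856 + 16.8950) = 77.8877 / 27.5806 = 2.82400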